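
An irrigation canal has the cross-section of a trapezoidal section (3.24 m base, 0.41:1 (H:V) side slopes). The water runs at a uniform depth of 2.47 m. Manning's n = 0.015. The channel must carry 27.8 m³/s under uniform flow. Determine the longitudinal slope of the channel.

With bottom width b = 3.24 m and side slope z = 0.41: A = (b + zy)y = (3.24 + 0.41×2.47)×2.47 = 10.5 m²; P = b + 2y√(1+z²) = 3.24 + 2×2.47×1.081 = 8.579 m.
Hydraulic radius R = A/P = 10.5/8.579 = 1.224 m.
From Manning's equation, S = [nQ / (1 A R^(2/3))]² = [0.015 × 27.8 / (1 × 10.5 × 1.224^(2/3))]² = 0.0012.

S = 0.0012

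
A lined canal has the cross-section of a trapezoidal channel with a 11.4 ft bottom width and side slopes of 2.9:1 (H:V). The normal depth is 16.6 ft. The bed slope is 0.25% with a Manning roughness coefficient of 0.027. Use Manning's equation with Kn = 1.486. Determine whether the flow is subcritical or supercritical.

With bottom width b = 11.4 ft and side slope z = 2.9: A = (b + zy)y = (11.4 + 2.9×16.6)×16.6 = 988.4 ft²; P = b + 2y√(1+z²) = 11.4 + 2×16.6×3.068 = 113.2 ft.
Hydraulic radius R = A/P = 988.4/113.2 = 8.728 ft.
V = (1.486/n) R^(2/3) √S = (1.486/0.027) × 8.728^(2/3) × √0.0025 = 11.67 ft/s. Hydraulic depth D_h = A/T = 988.4/107.7 = 9.179 ft.
Froude number Fr = V/√(g·D_h) = 11.67/√(32.2×9.179) = 0.679, which is less than 1, so the flow is subcritical.

subcritical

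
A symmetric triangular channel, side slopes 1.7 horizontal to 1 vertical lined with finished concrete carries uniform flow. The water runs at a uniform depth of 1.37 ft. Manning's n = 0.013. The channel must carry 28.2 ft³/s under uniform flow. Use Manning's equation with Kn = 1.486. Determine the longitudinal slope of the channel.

S = 0.0121

For a triangular section with side slope z = 1.7: A = zy² = 1.7×1.37² = 3.191 ft²; P = 2y√(1+z²) = 2×1.37×1.972 = 5.404 ft.
Hydraulic radius R = A/P = 3.191/5.404 = 0.5904 ft.
From Manning's equation, S = [nQ / (1.486 A R^(2/3))]² = [0.013 × 28.2 / (1.486 × 3.191 × 0.5904^(2/3))]² = 0.0121.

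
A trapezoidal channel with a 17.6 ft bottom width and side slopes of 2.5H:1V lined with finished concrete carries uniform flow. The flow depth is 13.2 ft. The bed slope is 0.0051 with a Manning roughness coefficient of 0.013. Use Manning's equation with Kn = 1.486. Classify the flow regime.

supercritical

With bottom width b = 17.6 ft and side slope z = 2.5: A = (b + zy)y = (17.6 + 2.5×13.2)×13.2 = 667.9 ft²; P = b + 2y√(1+z²) = 17.6 + 2×13.2×2.693 = 88.68 ft.
Hydraulic radius R = A/P = 667.9/88.68 = 7.531 ft.
V = (1.486/n) R^(2/3) √S = (1.486/0.013) × 7.531^(2/3) × √0.0051 = 31.37 ft/s. Hydraulic depth D_h = A/T = 667.9/83.6 = 7.989 ft.
Froude number Fr = V/√(g·D_h) = 31.37/√(32.2×7.989) = 1.96, which is greater than 1, so the flow is supercritical.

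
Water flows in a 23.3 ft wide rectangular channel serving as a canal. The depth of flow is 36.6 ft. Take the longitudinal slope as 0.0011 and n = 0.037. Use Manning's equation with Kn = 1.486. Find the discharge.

Q = 4860 ft³/s

Flow area A = b·y = 23.3 × 36.6 = 852.8 ft². Wetted perimeter P = b + 2y = 23.3 + 2×36.6 = 96.5 ft.
Hydraulic radius R = A/P = 852.8/96.5 = 8.837 ft.
Manning's equation: Q = (1.486/n) A R^(2/3) S^(1/2) = (1.486/0.037) × 852.8 × 8.837^(2/3) × 0.0011^(1/2) = 4860 ft³/s.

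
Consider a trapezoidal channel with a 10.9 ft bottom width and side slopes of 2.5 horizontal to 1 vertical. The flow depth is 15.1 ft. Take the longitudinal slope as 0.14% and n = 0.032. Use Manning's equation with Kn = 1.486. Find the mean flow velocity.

With bottom width b = 10.9 ft and side slope z = 2.5: A = (b + zy)y = (10.9 + 2.5×15.1)×15.1 = 734.6 ft²; P = b + 2y√(1+z²) = 10.9 + 2×15.1×2.693 = 92.22 ft.
Hydraulic radius R = A/P = 734.6/92.22 = 7.966 ft.
From Manning's equation, V = (1.486/n) R^(2/3) S^(1/2) = (1.486/0.032) × 7.966^(2/3) × 0.0014^(1/2) = 6.93 ft/s.

V = 6.93 ft/s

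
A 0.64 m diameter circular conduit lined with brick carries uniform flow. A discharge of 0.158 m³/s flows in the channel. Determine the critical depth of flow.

At critical depth, Q² T / (g A³) = 1, i.e. A³/T = Q²/g = 0.158²/9.81 = 0.002545.
Trying y = 0.296 m: A³/T = 0.004827 — too large.
Trying y = 0.199 m: A³/T = 0.001047 — too small.
Trying y = 0.25 m: A³/T = 0.002526 — close enough.

y_c = 0.25 m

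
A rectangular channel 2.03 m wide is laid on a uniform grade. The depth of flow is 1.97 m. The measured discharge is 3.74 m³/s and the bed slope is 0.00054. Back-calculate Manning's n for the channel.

n = 0.019

Flow area A = b·y = 2.03 × 1.97 = 3.999 m². Wetted perimeter P = b + 2y = 2.03 + 2×1.97 = 5.97 m.
Hydraulic radius R = A/P = 3.999/5.97 = 0.6699 m.
Rearranging Manning's equation: n = (1/Q) A R^(2/3) S^(1/2) = (1/3.74) × 3.999 × 0.6699^(2/3) × √0.00054 = 0.019.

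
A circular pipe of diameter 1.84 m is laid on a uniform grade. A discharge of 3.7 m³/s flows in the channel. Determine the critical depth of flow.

At critical depth, Q² T / (g A³) = 1, i.e. A³/T = Q²/g = 3.7²/9.81 = 1.396.
Trying y = 0.776 m: A³/T = 0.6659 — too small.
Trying y = 1.19 m: A³/T = 3.422 — too large.
Trying y = 0.942 m: A³/T = 1.398 — ≈ 1.396.

y_c = 0.942 m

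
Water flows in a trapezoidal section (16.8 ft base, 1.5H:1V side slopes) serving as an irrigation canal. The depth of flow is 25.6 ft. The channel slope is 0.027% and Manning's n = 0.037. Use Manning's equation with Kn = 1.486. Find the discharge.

With bottom width b = 16.8 ft and side slope z = 1.5: A = (b + zy)y = (16.8 + 1.5×25.6)×25.6 = 1413 ft²; P = b + 2y√(1+z²) = 16.8 + 2×25.6×1.803 = 109.1 ft.
Hydraulic radius R = A/P = 1413/109.1 = 12.95 ft.
Manning's equation: Q = (1.486/n) A R^(2/3) S^(1/2) = (1.486/0.037) × 1413 × 12.95^(2/3) × 0.00027^(1/2) = 5140 ft³/s.

Q = 5140 ft³/s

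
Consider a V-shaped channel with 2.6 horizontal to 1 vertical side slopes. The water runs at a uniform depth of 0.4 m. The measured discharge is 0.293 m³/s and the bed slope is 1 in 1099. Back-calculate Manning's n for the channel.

n = 0.014

For a triangular section with side slope z = 2.6: A = zy² = 2.6×0.4² = 0.416 m²; P = 2y√(1+z²) = 2×0.4×2.786 = 2.229 m.
Hydraulic radius R = A/P = 0.416/2.229 = 0.1867 m.
Rearranging Manning's equation: n = (1/Q) A R^(2/3) S^(1/2) = (1/0.293) × 0.416 × 0.1867^(2/3) × √0.0009099 = 0.014.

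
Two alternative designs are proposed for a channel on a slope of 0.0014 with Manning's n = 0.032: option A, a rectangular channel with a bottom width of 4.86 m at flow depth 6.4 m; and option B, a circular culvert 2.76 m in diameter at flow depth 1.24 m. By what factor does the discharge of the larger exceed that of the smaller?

Channel A: Flow area A = b·y = 4.86 × 6.4 = 31.1 m². Wetted perimeter P = b + 2y = 4.86 + 2×6.4 = 17.66 m. Hydraulic radius R = A/P = 31.1/17.66 = 1.761 m. Q_A = (1/0.032)·31.1·1.761^(2/3)·√0.0014 = 53.04 m³/s.
Channel B: For a circular section of diameter D = 2.76 m at depth y = 1.24 m, the central angle is θ = 2 arccos(1 − 2y/D) = 2.938 rad. Then A = (D²/8)(θ − sin θ) = 2.606 m² and P = Dθ/2 = 4.055 m. Hydraulic radius R = A/P = 2.606/4.055 = 0.6426 m. Q_B = (1/0.032)·2.606·0.6426^(2/3)·√0.0014 = 2.269 m³/s.
The larger discharge is 53.04 m³/s and the smaller is 2.269 m³/s; the ratio is 23.4.

23.4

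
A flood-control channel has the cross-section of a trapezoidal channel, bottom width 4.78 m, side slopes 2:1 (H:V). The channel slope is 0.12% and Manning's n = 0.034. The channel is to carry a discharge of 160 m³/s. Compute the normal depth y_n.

Manning's equation rearranged: A R^(2/3) = nQ / (1·√S) = 0.034 × 160 / (√0.0012) = 157.
Trying y = 4.32 m: A R^(2/3) = 104.1 — too small.
Trying y = 5.89 m: A R^(2/3) = 208.9 — too large.
Trying y = 5.19 m: A R^(2/3) = 156.7 — ≈ 157.

y_n = 5.19 m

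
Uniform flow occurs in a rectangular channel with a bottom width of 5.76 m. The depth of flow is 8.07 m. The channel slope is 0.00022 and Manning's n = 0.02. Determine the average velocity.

Flow area A = b·y = 5.76 × 8.07 = 46.48 m². Wetted perimeter P = b + 2y = 5.76 + 2×8.07 = 21.9 m.
Hydraulic radius R = A/P = 46.48/21.9 = 2.123 m.
From Manning's equation, V = (1/n) R^(2/3) S^(1/2) = (1/0.02) × 2.123^(2/3) × 0.00022^(1/2) = 1.22 m/s.

V = 1.22 m/s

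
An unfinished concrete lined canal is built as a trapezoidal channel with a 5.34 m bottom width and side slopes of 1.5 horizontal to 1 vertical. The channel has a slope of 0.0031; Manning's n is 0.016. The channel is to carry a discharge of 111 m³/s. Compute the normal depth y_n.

Manning's equation rearranged: A R^(2/3) = nQ / (1·√S) = 0.016 × 111 / (√0.0031) = 31.9.
Try y = 3.07 m: A R^(2/3) = 46.19 — over.
Try y = 2.16 m: A R^(2/3) = 23.32 — short.
Try y = 2.54 m: A R^(2/3) = 31.83 — close enough.

y_n = 2.54 m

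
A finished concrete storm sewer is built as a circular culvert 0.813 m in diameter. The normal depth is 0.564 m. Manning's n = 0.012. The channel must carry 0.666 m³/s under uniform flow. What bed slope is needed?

S = 0.0029

For a circular section of diameter D = 0.813 m at depth y = 0.564 m, the central angle is θ = 2 arccos(1 − 2y/D) = 3.937 rad. Then A = (D²/8)(θ − sin θ) = 0.3843 m² and P = Dθ/2 = 1.601 m.
Hydraulic radius R = A/P = 0.3843/1.601 = 0.2401 m.
From Manning's equation, S = [nQ / (1 A R^(2/3))]² = [0.012 × 0.666 / (1 × 0.3843 × 0.2401^(2/3))]² = 0.0029.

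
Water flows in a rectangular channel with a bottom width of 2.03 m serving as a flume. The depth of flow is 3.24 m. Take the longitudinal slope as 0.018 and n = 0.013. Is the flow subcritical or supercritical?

supercritical

Flow area A = b·y = 2.03 × 3.24 = 6.577 m². Wetted perimeter P = b + 2y = 2.03 + 2×3.24 = 8.51 m.
Hydraulic radius R = A/P = 6.577/8.51 = 0.7729 m.
V = (1/n) R^(2/3) √S = (1/0.013) × 0.7729^(2/3) × √0.018 = 8.692 m/s. Hydraulic depth D_h = A/T = 6.577/2.03 = 3.24 m.
Froude number Fr = V/√(g·D_h) = 8.692/√(9.81×3.24) = 1.54, which is greater than 1, so the flow is supercritical.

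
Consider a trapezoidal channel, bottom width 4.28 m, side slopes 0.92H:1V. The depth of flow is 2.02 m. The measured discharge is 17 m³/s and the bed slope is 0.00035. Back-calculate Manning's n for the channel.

n = 0.016

With bottom width b = 4.28 m and side slope z = 0.92: A = (b + zy)y = (4.28 + 0.92×2.02)×2.02 = 12.4 m²; P = b + 2y√(1+z²) = 4.28 + 2×2.02×1.359 = 9.77 m.
Hydraulic radius R = A/P = 12.4/9.77 = 1.269 m.
Rearranging Manning's equation: n = (1/Q) A R^(2/3) S^(1/2) = (1/17) × 12.4 × 1.269^(2/3) × √0.00035 = 0.016.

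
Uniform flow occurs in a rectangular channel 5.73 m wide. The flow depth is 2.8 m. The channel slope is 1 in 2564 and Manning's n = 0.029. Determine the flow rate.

Q = 13.8 m³/s

Flow area A = b·y = 5.73 × 2.8 = 16.04 m². Wetted perimeter P = b + 2y = 5.73 + 2×2.8 = 11.33 m.
Hydraulic radius R = A/P = 16.04/11.33 = 1.416 m.
Manning's equation: Q = (1/n) A R^(2/3) S^(1/2) = (1/0.029) × 16.04 × 1.416^(2/3) × 0.00039^(1/2) = 13.8 m³/s.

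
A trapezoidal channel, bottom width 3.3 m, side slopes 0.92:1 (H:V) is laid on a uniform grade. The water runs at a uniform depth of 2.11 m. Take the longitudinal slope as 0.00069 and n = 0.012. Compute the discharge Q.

With bottom width b = 3.3 m and side slope z = 0.92: A = (b + zy)y = (3.3 + 0.92×2.11)×2.11 = 11.06 m²; P = b + 2y√(1+z²) = 3.3 + 2×2.11×1.359 = 9.034 m.
Hydraulic radius R = A/P = 11.06/9.034 = 1.224 m.
Manning's equation: Q = (1/n) A R^(2/3) S^(1/2) = (1/0.012) × 11.06 × 1.224^(2/3) × 0.00069^(1/2) = 27.7 m³/s.

Q = 27.7 m³/s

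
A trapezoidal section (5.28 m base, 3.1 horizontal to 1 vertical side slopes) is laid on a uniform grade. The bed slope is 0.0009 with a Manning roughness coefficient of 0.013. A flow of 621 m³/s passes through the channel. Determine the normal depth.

Manning's equation rearranged: A R^(2/3) = nQ / (1·√S) = 0.013 × 621 / (√0.0009) = 269.1.
At y = 4.55 m: A R^(2/3) = 163.6 — short.
At y = 6.41 m: A R^(2/3) = 366.5 — over.
At y = 5.63 m: A R^(2/3) = 269.2 — matches.

y_n = 5.63 m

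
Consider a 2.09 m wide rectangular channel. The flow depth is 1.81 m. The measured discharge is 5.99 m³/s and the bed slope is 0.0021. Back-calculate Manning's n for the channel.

n = 0.022

Flow area A = b·y = 2.09 × 1.81 = 3.783 m². Wetted perimeter P = b + 2y = 2.09 + 2×1.81 = 5.71 m.
Hydraulic radius R = A/P = 3.783/5.71 = 0.6625 m.
Rearranging Manning's equation: n = (1/Q) A R^(2/3) S^(1/2) = (1/5.99) × 3.783 × 0.6625^(2/3) × √0.0021 = 0.022.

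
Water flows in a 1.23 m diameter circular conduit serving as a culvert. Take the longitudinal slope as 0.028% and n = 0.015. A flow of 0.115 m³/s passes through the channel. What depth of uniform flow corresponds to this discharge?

y_n = 0.364 m

Manning's equation rearranged: A R^(2/3) = nQ / (1·√S) = 0.015 × 0.115 / (√0.00028) = 0.1031.
At y = 0.257 m: A R^(2/3) = 0.05179 — low.
At y = 0.431 m: A R^(2/3) = 0.1426 — high.
At y = 0.364 m: A R^(2/3) = 0.1032 — ≈ 0.1031.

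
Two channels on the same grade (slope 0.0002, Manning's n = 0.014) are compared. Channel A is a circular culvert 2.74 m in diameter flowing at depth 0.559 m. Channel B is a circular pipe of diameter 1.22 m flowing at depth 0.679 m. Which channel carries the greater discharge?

Channel A: For a circular section of diameter D = 2.74 m at depth y = 0.559 m, the central angle is θ = 2 arccos(1 − 2y/D) = 1.875 rad. Then A = (D²/8)(θ − sin θ) = 0.8637 m² and P = Dθ/2 = 2.568 m. Hydraulic radius R = A/P = 0.8637/2.568 = 0.3363 m. Q_A = (1/0.014)·0.8637·0.3363^(2/3)·√0.0002 = 0.422 m³/s.
Channel B: For a circular section of diameter D = 1.22 m at depth y = 0.679 m, the central angle is θ = 2 arccos(1 − 2y/D) = 3.368 rad. Then A = (D²/8)(θ − sin θ) = 0.6685 m² and P = Dθ/2 = 2.055 m. Hydraulic radius R = A/P = 0.6685/2.055 = 0.3254 m. Q_B = (1/0.014)·0.6685·0.3254^(2/3)·√0.0002 = 0.3194 m³/s.
Q_A = 0.422 m³/s vs Q_B = 0.3194 m³/s, so channel A carries more.

channel A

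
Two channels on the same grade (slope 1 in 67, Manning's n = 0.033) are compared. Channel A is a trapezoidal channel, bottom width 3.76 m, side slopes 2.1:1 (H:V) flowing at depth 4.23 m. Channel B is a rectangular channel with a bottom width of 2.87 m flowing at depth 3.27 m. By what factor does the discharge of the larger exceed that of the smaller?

Channel A: With bottom width b = 3.76 m and side slope z = 2.1: A = (b + zy)y = (3.76 + 2.1×4.23)×4.23 = 53.48 m²; P = b + 2y√(1+z²) = 3.76 + 2×4.23×2.326 = 23.44 m. Hydraulic radius R = A/P = 53.48/23.44 = 2.282 m. Q_A = (1/0.033)·53.48·2.282^(2/3)·√0.01493 = 343.2 m³/s.
Channel B: Flow area A = b·y = 2.87 × 3.27 = 9.385 m². Wetted perimeter P = b + 2y = 2.87 + 2×3.27 = 9.41 m. Hydraulic radius R = A/P = 9.385/9.41 = 0.9973 m. Q_B = (1/0.033)·9.385·0.9973^(2/3)·√0.01493 = 34.68 m³/s.
The larger discharge is 343.2 m³/s and the smaller is 34.68 m³/s; the ratio is 9.89.

9.89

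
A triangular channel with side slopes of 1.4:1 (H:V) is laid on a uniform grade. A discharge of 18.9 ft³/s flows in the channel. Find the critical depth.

y_c = 1.62 ft

At critical depth, Q² T / (g A³) = 1, i.e. A³/T = Q²/g = 18.9²/32.2 = 11.09.
Trying y = 1.46 ft: A³/T = 6.501 — too small.
Trying y = 1.96 ft: A³/T = 28.35 — too large.
Trying y = 1.62 ft: A³/T = 10.93 — ≈ 11.09.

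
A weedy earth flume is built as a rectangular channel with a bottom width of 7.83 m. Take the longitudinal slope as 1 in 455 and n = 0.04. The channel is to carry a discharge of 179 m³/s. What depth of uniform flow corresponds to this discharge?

y_n = 9.82 m

Manning's equation rearranged: A R^(2/3) = nQ / (1·√S) = 0.04 × 179 / (√0.002198) = 152.7.
Trying y = 7.26 m: A R^(2/3) = 105.9 — too small.
Trying y = 11.7 m: A R^(2/3) = 187.7 — too large.
Trying y = 9.82 m: A R^(2/3) = 152.7 — close enough.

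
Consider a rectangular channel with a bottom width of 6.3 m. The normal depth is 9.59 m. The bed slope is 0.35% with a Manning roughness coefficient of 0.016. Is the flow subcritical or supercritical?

subcritical

Flow area A = b·y = 6.3 × 9.59 = 60.42 m². Wetted perimeter P = b + 2y = 6.3 + 2×9.59 = 25.48 m.
Hydraulic radius R = A/P = 60.42/25.48 = 2.371 m.
V = (1/n) R^(2/3) √S = (1/0.016) × 2.371^(2/3) × √0.0035 = 6.575 m/s. Hydraulic depth D_h = A/T = 60.42/6.3 = 9.59 m.
Froude number Fr = V/√(g·D_h) = 6.575/√(9.81×9.59) = 0.678, which is less than 1, so the flow is subcritical.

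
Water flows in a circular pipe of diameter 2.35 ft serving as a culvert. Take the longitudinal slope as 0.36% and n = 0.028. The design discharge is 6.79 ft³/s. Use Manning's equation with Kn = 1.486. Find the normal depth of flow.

y_n = 1.45 ft

Manning's equation rearranged: A R^(2/3) = nQ / (1.486·√S) = 0.028 × 6.79 / (1.486 × √0.0036) = 2.132.
At y = 1.22 ft: A R^(2/3) = 1.621 — low.
At y = 1.63 ft: A R^(2/3) = 2.517 — high.
At y = 1.45 ft: A R^(2/3) = 2.133 — close enough.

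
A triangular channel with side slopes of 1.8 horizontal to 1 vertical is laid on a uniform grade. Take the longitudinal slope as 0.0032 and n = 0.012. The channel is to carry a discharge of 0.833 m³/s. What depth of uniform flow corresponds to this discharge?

Manning's equation rearranged: A R^(2/3) = nQ / (1·√S) = 0.012 × 0.833 / (√0.0032) = 0.1767.
At y = 0.655 m: A R^(2/3) = 0.3354 — over.
At y = 0.414 m: A R^(2/3) = 0.0987 — short.
At y = 0.515 m: A R^(2/3) = 0.1767 — matches.

y_n = 0.515 m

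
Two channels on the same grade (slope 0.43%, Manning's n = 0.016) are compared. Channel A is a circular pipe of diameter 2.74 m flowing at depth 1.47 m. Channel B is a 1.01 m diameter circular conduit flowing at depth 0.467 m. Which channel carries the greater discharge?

channel A

Channel A: For a circular section of diameter D = 2.74 m at depth y = 1.47 m, the central angle is θ = 2 arccos(1 − 2y/D) = 3.288 rad. Then A = (D²/8)(θ − sin θ) = 3.222 m² and P = Dθ/2 = 4.504 m. Hydraulic radius R = A/P = 3.222/4.504 = 0.7153 m. Q_A = (1/0.016)·3.222·0.7153^(2/3)·√0.0043 = 10.56 m³/s.
Channel B: For a circular section of diameter D = 1.01 m at depth y = 0.467 m, the central angle is θ = 2 arccos(1 − 2y/D) = 2.991 rad. Then A = (D²/8)(θ − sin θ) = 0.3622 m² and P = Dθ/2 = 1.51 m. Hydraulic radius R = A/P = 0.3622/1.51 = 0.2398 m. Q_B = (1/0.016)·0.3622·0.2398^(2/3)·√0.0043 = 0.5731 m³/s.
Q_A = 10.56 m³/s vs Q_B = 0.5731 m³/s, so channel A carries more.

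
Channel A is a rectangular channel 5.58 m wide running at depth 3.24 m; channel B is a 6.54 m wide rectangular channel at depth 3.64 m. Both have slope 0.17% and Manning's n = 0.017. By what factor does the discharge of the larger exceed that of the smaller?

1.44

Channel A: Flow area A = b·y = 5.58 × 3.24 = 18.08 m². Wetted perimeter P = b + 2y = 5.58 + 2×3.24 = 12.06 m. Hydraulic radius R = A/P = 18.08/12.06 = 1.499 m. Q_A = (1/0.017)·18.08·1.499^(2/3)·√0.0017 = 57.43 m³/s.
Channel B: Flow area A = b·y = 6.54 × 3.64 = 23.81 m². Wetted perimeter P = b + 2y = 6.54 + 2×3.64 = 13.82 m. Hydraulic radius R = A/P = 23.81/13.82 = 1.723 m. Q_B = (1/0.017)·23.81·1.723^(2/3)·√0.0017 = 82.97 m³/s.
The larger discharge is 82.97 m³/s and the smaller is 57.43 m³/s; the ratio is 1.44.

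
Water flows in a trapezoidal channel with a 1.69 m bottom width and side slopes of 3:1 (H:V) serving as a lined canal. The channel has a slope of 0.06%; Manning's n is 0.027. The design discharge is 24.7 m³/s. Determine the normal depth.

y_n = 2.49 m

Manning's equation rearranged: A R^(2/3) = nQ / (1·√S) = 0.027 × 24.7 / (√0.0006) = 27.23.
At y = 1.98 m: A R^(2/3) = 15.74 — short.
At y = 2.69 m: A R^(2/3) = 32.92 — over.
At y = 2.49 m: A R^(2/3) = 27.28 — ≈ 27.23.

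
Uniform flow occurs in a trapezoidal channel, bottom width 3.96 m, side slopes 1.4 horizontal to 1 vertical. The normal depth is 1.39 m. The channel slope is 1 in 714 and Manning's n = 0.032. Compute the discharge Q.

Q = 9.21 m³/s

With bottom width b = 3.96 m and side slope z = 1.4: A = (b + zy)y = (3.96 + 1.4×1.39)×1.39 = 8.209 m²; P = b + 2y√(1+z²) = 3.96 + 2×1.39×1.72 = 8.743 m.
Hydraulic radius R = A/P = 8.209/8.743 = 0.939 m.
Manning's equation: Q = (1/n) A R^(2/3) S^(1/2) = (1/0.032) × 8.209 × 0.939^(2/3) × 0.001401^(1/2) = 9.21 m³/s.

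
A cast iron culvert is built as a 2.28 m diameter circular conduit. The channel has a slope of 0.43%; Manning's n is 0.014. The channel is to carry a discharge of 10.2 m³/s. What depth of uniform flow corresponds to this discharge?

y_n = 1.51 m

Manning's equation rearranged: A R^(2/3) = nQ / (1·√S) = 0.014 × 10.2 / (√0.0043) = 2.178.
Try y = 1.04 m: A R^(2/3) = 1.197 — too small.
Try y = 1.51 m: A R^(2/3) = 2.18 — matches.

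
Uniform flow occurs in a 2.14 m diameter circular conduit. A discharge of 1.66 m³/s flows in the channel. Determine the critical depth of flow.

At critical depth, Q² T / (g A³) = 1, i.e. A³/T = Q²/g = 1.66²/9.81 = 0.2809.
Try y = 0.722 m: A³/T = 0.6003 — high.
Try y = 0.47 m: A³/T = 0.1132 — low.
Try y = 0.593 m: A³/T = 0.28 — ≈ 0.2809.

y_c = 0.593 m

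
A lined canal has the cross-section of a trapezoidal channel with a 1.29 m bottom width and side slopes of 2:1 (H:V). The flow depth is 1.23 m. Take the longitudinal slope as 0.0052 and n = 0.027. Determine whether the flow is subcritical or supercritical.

With bottom width b = 1.29 m and side slope z = 2: A = (b + zy)y = (1.29 + 2×1.23)×1.23 = 4.612 m²; P = b + 2y√(1+z²) = 1.29 + 2×1.23×2.236 = 6.791 m.
Hydraulic radius R = A/P = 4.612/6.791 = 0.6792 m.
V = (1/n) R^(2/3) √S = (1/0.027) × 0.6792^(2/3) × √0.0052 = 2.064 m/s. Hydraulic depth D_h = A/T = 4.612/6.21 = 0.7428 m.
Froude number Fr = V/√(g·D_h) = 2.064/√(9.81×0.7428) = 0.765, which is less than 1, so the flow is subcritical.

subcritical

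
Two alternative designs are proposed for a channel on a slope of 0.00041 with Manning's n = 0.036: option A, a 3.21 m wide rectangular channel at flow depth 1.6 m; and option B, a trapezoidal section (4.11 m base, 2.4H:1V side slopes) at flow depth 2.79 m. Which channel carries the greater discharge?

Channel A: Flow area A = b·y = 3.21 × 1.6 = 5.136 m². Wetted perimeter P = b + 2y = 3.21 + 2×1.6 = 6.41 m. Hydraulic radius R = A/P = 5.136/6.41 = 0.8012 m. Q_A = (1/0.036)·5.136·0.8012^(2/3)·√0.00041 = 2.492 m³/s.
Channel B: With bottom width b = 4.11 m and side slope z = 2.4: A = (b + zy)y = (4.11 + 2.4×2.79)×2.79 = 30.15 m²; P = b + 2y√(1+z²) = 4.11 + 2×2.79×2.6 = 18.62 m. Hydraulic radius R = A/P = 30.15/18.62 = 1.619 m. Q_B = (1/0.036)·30.15·1.619^(2/3)·√0.00041 = 23.38 m³/s.
Q_A = 2.492 m³/s vs Q_B = 23.38 m³/s, so channel B carries more.

channel B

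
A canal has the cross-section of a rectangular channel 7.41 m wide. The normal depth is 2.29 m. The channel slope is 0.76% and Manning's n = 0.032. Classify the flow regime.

Flow area A = b·y = 7.41 × 2.29 = 16.97 m². Wetted perimeter P = b + 2y = 7.41 + 2×2.29 = 11.99 m.
Hydraulic radius R = A/P = 16.97/11.99 = 1.415 m.
V = (1/n) R^(2/3) √S = (1/0.032) × 1.415^(2/3) × √0.0076 = 3.434 m/s. Hydraulic depth D_h = A/T = 16.97/7.41 = 2.29 m.
Froude number Fr = V/√(g·D_h) = 3.434/√(9.81×2.29) = 0.725, which is less than 1, so the flow is subcritical.

subcritical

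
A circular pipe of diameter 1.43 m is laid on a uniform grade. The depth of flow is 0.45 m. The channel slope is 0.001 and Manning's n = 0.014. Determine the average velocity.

V = 0.906 m/s

For a circular section of diameter D = 1.43 m at depth y = 0.45 m, the central angle is θ = 2 arccos(1 − 2y/D) = 2.382 rad. Then A = (D²/8)(θ − sin θ) = 0.4329 m² and P = Dθ/2 = 1.703 m.
Hydraulic radius R = A/P = 0.4329/1.703 = 0.2542 m.
From Manning's equation, V = (1/n) R^(2/3) S^(1/2) = (1/0.014) × 0.2542^(2/3) × 0.001^(1/2) = 0.906 m/s.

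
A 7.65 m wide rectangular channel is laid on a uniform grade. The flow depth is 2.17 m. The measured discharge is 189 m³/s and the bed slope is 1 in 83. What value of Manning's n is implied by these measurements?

Flow area A = b·y = 7.65 × 2.17 = 16.6 m². Wetted perimeter P = b + 2y = 7.65 + 2×2.17 = 11.99 m.
Hydraulic radius R = A/P = 16.6/11.99 = 1.385 m.
Rearranging Manning's equation: n = (1/Q) A R^(2/3) S^(1/2) = (1/189) × 16.6 × 1.385^(2/3) × √0.01205 = 0.012.

n = 0.012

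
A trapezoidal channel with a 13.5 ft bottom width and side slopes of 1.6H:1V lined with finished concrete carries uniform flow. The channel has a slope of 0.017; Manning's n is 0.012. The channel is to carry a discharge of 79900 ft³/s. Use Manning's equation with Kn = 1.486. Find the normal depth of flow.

Manning's equation rearranged: A R^(2/3) = nQ / (1.486·√S) = 0.012 × 79900 / (1.486 × √0.017) = 4949.
Trying y = 27.1 ft: A R^(2/3) = 8655 — too large.
Trying y = 15.6 ft: A R^(2/3) = 2458 — too small.
Trying y = 21.3 ft: A R^(2/3) = 4950 — matches.

y_n = 21.3 ft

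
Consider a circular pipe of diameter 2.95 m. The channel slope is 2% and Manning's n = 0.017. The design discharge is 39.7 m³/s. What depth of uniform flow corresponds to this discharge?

y_n = 2.1 m

Manning's equation rearranged: A R^(2/3) = nQ / (1·√S) = 0.017 × 39.7 / (√0.02) = 4.772.
At y = 1.7 m: A R^(2/3) = 3.521 — short.
At y = 2.29 m: A R^(2/3) = 5.287 — over.
At y = 2.1 m: A R^(2/3) = 4.774 — matches.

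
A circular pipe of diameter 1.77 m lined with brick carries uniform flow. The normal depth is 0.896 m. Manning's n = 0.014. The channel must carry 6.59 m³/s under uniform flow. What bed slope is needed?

S = 0.016

For a circular section of diameter D = 1.77 m at depth y = 0.896 m, the central angle is θ = 2 arccos(1 − 2y/D) = 3.166 rad. Then A = (D²/8)(θ − sin θ) = 1.25 m² and P = Dθ/2 = 2.802 m.
Hydraulic radius R = A/P = 1.25/2.802 = 0.446 m.
From Manning's equation, S = [nQ / (1 A R^(2/3))]² = [0.014 × 6.59 / (1 × 1.25 × 0.446^(2/3))]² = 0.016.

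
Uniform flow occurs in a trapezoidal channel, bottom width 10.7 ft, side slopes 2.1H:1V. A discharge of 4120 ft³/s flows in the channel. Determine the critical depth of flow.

At critical depth, Q² T / (g A³) = 1, i.e. A³/T = Q²/g = 4120²/32.2 = 527200.
Trying y = 11.4 ft: A³/T = 1051000 — over.
Trying y = 9.68 ft: A³/T = 527600 — ≈ 527200.

y_c = 9.68 ft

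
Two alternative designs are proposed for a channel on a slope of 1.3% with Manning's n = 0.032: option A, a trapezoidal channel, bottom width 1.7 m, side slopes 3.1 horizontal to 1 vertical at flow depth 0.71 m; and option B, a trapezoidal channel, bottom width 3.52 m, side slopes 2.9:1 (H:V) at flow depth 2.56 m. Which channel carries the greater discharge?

channel B

Channel A: With bottom width b = 1.7 m and side slope z = 3.1: A = (b + zy)y = (1.7 + 3.1×0.71)×0.71 = 2.77 m²; P = b + 2y√(1+z²) = 1.7 + 2×0.71×3.257 = 6.325 m. Hydraulic radius R = A/P = 2.77/6.325 = 0.4379 m. Q_A = (1/0.032)·2.77·0.4379^(2/3)·√0.013 = 5.691 m³/s.
Channel B: With bottom width b = 3.52 m and side slope z = 2.9: A = (b + zy)y = (3.52 + 2.9×2.56)×2.56 = 28.02 m²; P = b + 2y√(1+z²) = 3.52 + 2×2.56×3.068 = 19.23 m. Hydraulic radius R = A/P = 28.02/19.23 = 1.457 m. Q_B = (1/0.032)·28.02·1.457^(2/3)·√0.013 = 128.3 m³/s.
Q_A = 5.691 m³/s vs Q_B = 128.3 m³/s, so channel B carries more.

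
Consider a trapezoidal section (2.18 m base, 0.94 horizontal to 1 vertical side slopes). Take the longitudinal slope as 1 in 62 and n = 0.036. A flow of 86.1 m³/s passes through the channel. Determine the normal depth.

y_n = 3.37 m

Manning's equation rearranged: A R^(2/3) = nQ / (1·√S) = 0.036 × 86.1 / (√0.01613) = 24.41.
At y = 2.29 m: A R^(2/3) = 11.03 — short.
At y = 3.76 m: A R^(2/3) = 30.83 — over.
At y = 3.37 m: A R^(2/3) = 24.41 — ≈ 24.41.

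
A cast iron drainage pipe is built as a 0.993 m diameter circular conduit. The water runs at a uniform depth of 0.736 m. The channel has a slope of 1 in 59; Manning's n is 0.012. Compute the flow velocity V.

For a circular section of diameter D = 0.993 m at depth y = 0.736 m, the central angle is θ = 2 arccos(1 − 2y/D) = 4.148 rad. Then A = (D²/8)(θ − sin θ) = 0.6155 m² and P = Dθ/2 = 2.06 m.
Hydraulic radius R = A/P = 0.6155/2.06 = 0.2988 m.
From Manning's equation, V = (1/n) R^(2/3) S^(1/2) = (1/0.012) × 0.2988^(2/3) × 0.01695^(1/2) = 4.85 m/s.

V = 4.85 m/s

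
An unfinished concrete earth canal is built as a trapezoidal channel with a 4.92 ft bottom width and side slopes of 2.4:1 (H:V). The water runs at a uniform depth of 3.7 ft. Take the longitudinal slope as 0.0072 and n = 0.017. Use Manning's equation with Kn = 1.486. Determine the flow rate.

Q = 624 ft³/s

With bottom width b = 4.92 ft and side slope z = 2.4: A = (b + zy)y = (4.92 + 2.4×3.7)×3.7 = 51.06 ft²; P = b + 2y√(1+z²) = 4.92 + 2×3.7×2.6 = 24.16 ft.
Hydraulic radius R = A/P = 51.06/24.16 = 2.113 ft.
Manning's equation: Q = (1.486/n) A R^(2/3) S^(1/2) = (1.486/0.017) × 51.06 × 2.113^(2/3) × 0.0072^(1/2) = 624 ft³/s.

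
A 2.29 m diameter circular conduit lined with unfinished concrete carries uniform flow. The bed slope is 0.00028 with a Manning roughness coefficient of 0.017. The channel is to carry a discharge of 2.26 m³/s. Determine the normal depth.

y_n = 1.56 m

Manning's equation rearranged: A R^(2/3) = nQ / (1·√S) = 0.017 × 2.26 / (√0.00028) = 2.296.
Try y = 1.21 m: A R^(2/3) = 1.558 — short.
Try y = 1.98 m: A R^(2/3) = 2.962 — over.
Try y = 1.56 m: A R^(2/3) = 2.293 — matches.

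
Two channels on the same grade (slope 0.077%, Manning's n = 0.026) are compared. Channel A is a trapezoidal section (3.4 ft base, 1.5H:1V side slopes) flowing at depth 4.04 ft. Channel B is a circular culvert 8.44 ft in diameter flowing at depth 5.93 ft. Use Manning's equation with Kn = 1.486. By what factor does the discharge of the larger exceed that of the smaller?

Channel A: With bottom width b = 3.4 ft and side slope z = 1.5: A = (b + zy)y = (3.4 + 1.5×4.04)×4.04 = 38.22 ft²; P = b + 2y√(1+z²) = 3.4 + 2×4.04×1.803 = 17.97 ft. Hydraulic radius R = A/P = 38.22/17.97 = 2.127 ft. Q_A = (1.486/0.026)·38.22·2.127^(2/3)·√0.00077 = 100.3 ft³/s.
Channel B: For a circular section of diameter D = 8.44 ft at depth y = 5.93 ft, the central angle is θ = 2 arccos(1 − 2y/D) = 3.976 rad. Then A = (D²/8)(θ − sin θ) = 42 ft² and P = Dθ/2 = 16.78 ft. Hydraulic radius R = A/P = 42/16.78 = 2.503 ft. Q_B = (1.486/0.026)·42·2.503^(2/3)·√0.00077 = 122.8 ft³/s.
The larger discharge is 122.8 ft³/s and the smaller is 100.3 ft³/s; the ratio is 1.22.

1.22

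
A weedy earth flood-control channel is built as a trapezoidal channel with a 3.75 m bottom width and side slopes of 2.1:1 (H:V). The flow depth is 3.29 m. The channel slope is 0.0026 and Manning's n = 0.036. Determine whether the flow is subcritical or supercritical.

subcritical

With bottom width b = 3.75 m and side slope z = 2.1: A = (b + zy)y = (3.75 + 2.1×3.29)×3.29 = 35.07 m²; P = b + 2y√(1+z²) = 3.75 + 2×3.29×2.326 = 19.05 m.
Hydraulic radius R = A/P = 35.07/19.05 = 1.84 m.
V = (1/n) R^(2/3) √S = (1/0.036) × 1.84^(2/3) × √0.0026 = 2.127 m/s. Hydraulic depth D_h = A/T = 35.07/17.57 = 1.996 m.
Froude number Fr = V/√(g·D_h) = 2.127/√(9.81×1.996) = 0.481, which is less than 1, so the flow is subcritical.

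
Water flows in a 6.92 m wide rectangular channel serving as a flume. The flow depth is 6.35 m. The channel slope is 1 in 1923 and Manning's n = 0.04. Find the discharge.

Flow area A = b·y = 6.92 × 6.35 = 43.94 m². Wetted perimeter P = b + 2y = 6.92 + 2×6.35 = 19.62 m.
Hydraulic radius R = A/P = 43.94/19.62 = 2.24 m.
Manning's equation: Q = (1/n) A R^(2/3) S^(1/2) = (1/0.04) × 43.94 × 2.24^(2/3) × 0.00052^(1/2) = 42.9 m³/s.

Q = 42.9 m³/s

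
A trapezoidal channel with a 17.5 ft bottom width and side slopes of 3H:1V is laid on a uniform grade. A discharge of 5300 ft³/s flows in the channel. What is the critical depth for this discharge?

y_c = 8.93 ft

At critical depth, Q² T / (g A³) = 1, i.e. A³/T = Q²/g = 5300²/32.2 = 872400.
At y = 10.1 ft: A³/T = 1441000 — over.
At y = 7.83 ft: A³/T = 512700 — short.
At y = 8.93 ft: A³/T = 870400 — matches.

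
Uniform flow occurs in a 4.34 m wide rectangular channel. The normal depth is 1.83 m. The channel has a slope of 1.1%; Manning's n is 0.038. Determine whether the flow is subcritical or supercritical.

Flow area A = b·y = 4.34 × 1.83 = 7.942 m². Wetted perimeter P = b + 2y = 4.34 + 2×1.83 = 8 m.
Hydraulic radius R = A/P = 7.942/8 = 0.9928 m.
V = (1/n) R^(2/3) √S = (1/0.038) × 0.9928^(2/3) × √0.011 = 2.747 m/s. Hydraulic depth D_h = A/T = 7.942/4.34 = 1.83 m.
Froude number Fr = V/√(g·D_h) = 2.747/√(9.81×1.83) = 0.648, which is less than 1, so the flow is subcritical.

subcritical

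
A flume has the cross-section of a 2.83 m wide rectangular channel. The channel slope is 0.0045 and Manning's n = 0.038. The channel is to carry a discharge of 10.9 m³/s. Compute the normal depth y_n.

y_n = 2.37 m

Manning's equation rearranged: A R^(2/3) = nQ / (1·√S) = 0.038 × 10.9 / (√0.0045) = 6.175.
Trying y = 2.74 m: A R^(2/3) = 7.404 — high.
Trying y = 1.66 m: A R^(2/3) = 3.926 — low.
Trying y = 2.37 m: A R^(2/3) = 6.187 — matches.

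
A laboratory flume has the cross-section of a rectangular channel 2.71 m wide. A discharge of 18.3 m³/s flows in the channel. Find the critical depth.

For a rectangular channel, critical depth y_c = (q²/g)^(1/3) where q = Q/b = 18.3/2.71 = 6.753 m²/s.
So y_c = (6.753²/9.81)^(1/3) = 1.67 m.

y_c = 1.67 m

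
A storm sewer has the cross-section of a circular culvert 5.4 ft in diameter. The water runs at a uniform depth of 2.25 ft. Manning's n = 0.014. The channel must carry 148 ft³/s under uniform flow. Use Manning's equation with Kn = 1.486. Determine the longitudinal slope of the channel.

S = 0.0189

For a circular section of diameter D = 5.4 ft at depth y = 2.25 ft, the central angle is θ = 2 arccos(1 − 2y/D) = 2.807 rad. Then A = (D²/8)(θ − sin θ) = 9.032 ft² and P = Dθ/2 = 7.578 ft.
Hydraulic radius R = A/P = 9.032/7.578 = 1.192 ft.
From Manning's equation, S = [nQ / (1.486 A R^(2/3))]² = [0.014 × 148 / (1.486 × 9.032 × 1.192^(2/3))]² = 0.0189.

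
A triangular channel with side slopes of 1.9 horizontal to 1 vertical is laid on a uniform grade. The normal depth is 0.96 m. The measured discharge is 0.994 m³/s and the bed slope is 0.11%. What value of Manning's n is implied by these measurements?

For a triangular section with side slope z = 1.9: A = zy² = 1.9×0.96² = 1.751 m²; P = 2y√(1+z²) = 2×0.96×2.147 = 4.122 m.
Hydraulic radius R = A/P = 1.751/4.122 = 0.4248 m.
Rearranging Manning's equation: n = (1/Q) A R^(2/3) S^(1/2) = (1/0.994) × 1.751 × 0.4248^(2/3) × √0.0011 = 0.033.

n = 0.033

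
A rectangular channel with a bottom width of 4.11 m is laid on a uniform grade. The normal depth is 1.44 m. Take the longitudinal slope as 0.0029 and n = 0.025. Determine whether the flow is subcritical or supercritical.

subcritical

Flow area A = b·y = 4.11 × 1.44 = 5.918 m². Wetted perimeter P = b + 2y = 4.11 + 2×1.44 = 6.99 m.
Hydraulic radius R = A/P = 5.918/6.99 = 0.8467 m.
V = (1/n) R^(2/3) √S = (1/0.025) × 0.8467^(2/3) × √0.0029 = 1.928 m/s. Hydraulic depth D_h = A/T = 5.918/4.11 = 1.44 m.
Froude number Fr = V/√(g·D_h) = 1.928/√(9.81×1.44) = 0.513, which is less than 1, so the flow is subcritical.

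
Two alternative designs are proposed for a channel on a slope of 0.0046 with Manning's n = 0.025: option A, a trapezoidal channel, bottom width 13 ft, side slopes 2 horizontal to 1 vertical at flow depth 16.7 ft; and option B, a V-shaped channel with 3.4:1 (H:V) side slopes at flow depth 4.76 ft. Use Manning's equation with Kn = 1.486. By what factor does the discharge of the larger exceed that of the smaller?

24.8

Channel A: With bottom width b = 13 ft and side slope z = 2: A = (b + zy)y = (13 + 2×16.7)×16.7 = 774.9 ft²; P = b + 2y√(1+z²) = 13 + 2×16.7×2.236 = 87.68 ft. Hydraulic radius R = A/P = 774.9/87.68 = 8.837 ft. Q_A = (1.486/0.025)·774.9·8.837^(2/3)·√0.0046 = 13350 ft³/s.
Channel B: For a triangular section with side slope z = 3.4: A = zy² = 3.4×4.76² = 77.04 ft²; P = 2y√(1+z²) = 2×4.76×3.544 = 33.74 ft. Hydraulic radius R = A/P = 77.04/33.74 = 2.283 ft. Q_B = (1.486/0.025)·77.04·2.283^(2/3)·√0.0046 = 538.5 ft³/s.
The larger discharge is 13350 ft³/s and the smaller is 538.5 ft³/s; the ratio is 24.8.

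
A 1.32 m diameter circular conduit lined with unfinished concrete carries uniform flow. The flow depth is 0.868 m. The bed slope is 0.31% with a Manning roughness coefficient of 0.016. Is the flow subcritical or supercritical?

For a circular section of diameter D = 1.32 m at depth y = 0.868 m, the central angle is θ = 2 arccos(1 − 2y/D) = 3.783 rad. Then A = (D²/8)(θ − sin θ) = 0.9542 m² and P = Dθ/2 = 2.497 m.
Hydraulic radius R = A/P = 0.9542/2.497 = 0.3822 m.
V = (1/n) R^(2/3) √S = (1/0.016) × 0.3822^(2/3) × √0.0031 = 1.833 m/s. Hydraulic depth D_h = A/T = 0.9542/1.253 = 0.7617 m.
Froude number Fr = V/√(g·D_h) = 1.833/√(9.81×0.7617) = 0.67, which is less than 1, so the flow is subcritical.

subcritical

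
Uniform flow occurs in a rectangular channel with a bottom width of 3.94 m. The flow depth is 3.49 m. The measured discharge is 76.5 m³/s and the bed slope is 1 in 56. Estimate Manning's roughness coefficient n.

Flow area A = b·y = 3.94 × 3.49 = 13.75 m². Wetted perimeter P = b + 2y = 3.94 + 2×3.49 = 10.92 m.
Hydraulic radius R = A/P = 13.75/10.92 = 1.259 m.
Rearranging Manning's equation: n = (1/Q) A R^(2/3) S^(1/2) = (1/76.5) × 13.75 × 1.259^(2/3) × √0.01786 = 0.028.

n = 0.028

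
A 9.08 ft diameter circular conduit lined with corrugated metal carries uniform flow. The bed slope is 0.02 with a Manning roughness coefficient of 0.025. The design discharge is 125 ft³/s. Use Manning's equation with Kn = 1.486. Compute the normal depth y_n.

y_n = 2.24 ft

Manning's equation rearranged: A R^(2/3) = nQ / (1.486·√S) = 0.025 × 125 / (1.486 × √0.02) = 14.87.
Try y = 2.57 ft: A R^(2/3) = 19.56 — high.
Try y = 1.77 ft: A R^(2/3) = 9.298 — low.
Try y = 2.24 ft: A R^(2/3) = 14.92 — matches.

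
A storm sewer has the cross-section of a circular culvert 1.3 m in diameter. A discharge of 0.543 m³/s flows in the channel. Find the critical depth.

y_c = 0.385 m

At critical depth, Q² T / (g A³) = 1, i.e. A³/T = Q²/g = 0.543²/9.81 = 0.03006.
At y = 0.473 m: A³/T = 0.06646 — over.
At y = 0.335 m: A³/T = 0.01747 — short.
At y = 0.385 m: A³/T = 0.02999 — close enough.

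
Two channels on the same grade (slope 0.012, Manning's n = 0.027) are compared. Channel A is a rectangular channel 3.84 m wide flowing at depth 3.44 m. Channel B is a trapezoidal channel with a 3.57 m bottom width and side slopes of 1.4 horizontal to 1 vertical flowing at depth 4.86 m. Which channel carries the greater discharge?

channel B

Channel A: Flow area A = b·y = 3.84 × 3.44 = 13.21 m². Wetted perimeter P = b + 2y = 3.84 + 2×3.44 = 10.72 m. Hydraulic radius R = A/P = 13.21/10.72 = 1.232 m. Q_A = (1/0.027)·13.21·1.232^(2/3)·√0.012 = 61.6 m³/s.
Channel B: With bottom width b = 3.57 m and side slope z = 1.4: A = (b + zy)y = (3.57 + 1.4×4.86)×4.86 = 50.42 m²; P = b + 2y√(1+z²) = 3.57 + 2×4.86×1.72 = 20.29 m. Hydraulic radius R = A/P = 50.42/20.29 = 2.484 m. Q_B = (1/0.027)·50.42·2.484^(2/3)·√0.012 = 375.2 m³/s.
Q_A = 61.6 m³/s vs Q_B = 375.2 m³/s, so channel B carries more.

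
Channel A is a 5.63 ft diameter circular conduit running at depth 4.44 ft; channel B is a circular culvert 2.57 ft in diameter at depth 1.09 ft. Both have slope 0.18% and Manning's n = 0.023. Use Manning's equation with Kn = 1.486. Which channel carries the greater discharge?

Channel A: For a circular section of diameter D = 5.63 ft at depth y = 4.44 ft, the central angle is θ = 2 arccos(1 − 2y/D) = 4.372 rad. Then A = (D²/8)(θ − sin θ) = 21.06 ft² and P = Dθ/2 = 12.31 ft. Hydraulic radius R = A/P = 21.06/12.31 = 1.711 ft. Q_A = (1.486/0.023)·21.06·1.711^(2/3)·√0.0018 = 82.58 ft³/s.
Channel B: For a circular section of diameter D = 2.57 ft at depth y = 1.09 ft, the central angle is θ = 2 arccos(1 − 2y/D) = 2.837 rad. Then A = (D²/8)(θ − sin θ) = 2.095 ft² and P = Dθ/2 = 3.645 ft. Hydraulic radius R = A/P = 2.095/3.645 = 0.5746 ft. Q_B = (1.486/0.023)·2.095·0.5746^(2/3)·√0.0018 = 3.968 ft³/s.
Q_A = 82.58 ft³/s vs Q_B = 3.968 ft³/s, so channel A carries more.

channel A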